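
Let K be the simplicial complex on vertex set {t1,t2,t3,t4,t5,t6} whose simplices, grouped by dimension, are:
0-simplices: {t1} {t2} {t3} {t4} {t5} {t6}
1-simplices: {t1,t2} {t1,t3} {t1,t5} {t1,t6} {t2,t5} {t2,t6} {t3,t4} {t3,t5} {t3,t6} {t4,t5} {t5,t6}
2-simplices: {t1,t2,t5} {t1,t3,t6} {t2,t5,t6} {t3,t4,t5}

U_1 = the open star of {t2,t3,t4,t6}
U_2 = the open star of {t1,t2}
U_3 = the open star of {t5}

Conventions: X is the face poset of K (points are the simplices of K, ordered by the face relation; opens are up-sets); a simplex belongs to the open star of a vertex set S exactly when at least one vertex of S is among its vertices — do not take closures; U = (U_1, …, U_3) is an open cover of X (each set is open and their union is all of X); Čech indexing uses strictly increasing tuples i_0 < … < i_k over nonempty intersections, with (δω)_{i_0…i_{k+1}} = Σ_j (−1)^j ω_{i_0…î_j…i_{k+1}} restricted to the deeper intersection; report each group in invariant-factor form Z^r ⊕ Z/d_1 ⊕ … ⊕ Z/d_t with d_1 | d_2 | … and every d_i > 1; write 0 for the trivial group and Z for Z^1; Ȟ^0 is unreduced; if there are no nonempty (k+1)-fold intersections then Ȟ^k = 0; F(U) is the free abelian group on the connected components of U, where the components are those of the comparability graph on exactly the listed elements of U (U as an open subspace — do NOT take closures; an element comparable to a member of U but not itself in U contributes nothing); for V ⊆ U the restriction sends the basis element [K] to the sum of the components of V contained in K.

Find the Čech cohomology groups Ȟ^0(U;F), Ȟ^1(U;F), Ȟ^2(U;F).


Ȟ^0(U;F) ≅ Z, Ȟ^1(U;F) ≅ Z^2, Ȟ^2(U;F) ≅ 0

nonempty intersections:
  U1={{t2},{t3},{t4},{t6},{t1,t2},{t1,t3},{t1,t6},{t2,t5},{t2,t6},{t3,t4},{t3,t5},{t3,t6},{t4,t5},{t5,t6},{t1,t2,t5},{t1,t3,t6},{t2,t5,t6},{t3,t4,t5}} U2={{t1},{t2},{t1,t2},{t1,t3},{t1,t5},{t1,t6},{t2,t5},{t2,t6},{t1,t2,t5},{t1,t3,t6},{t2,t5,t6}} U3={{t5},{t1,t5},{t2,t5},{t3,t5},{t4,t5},{t5,t6},{t1,t2,t5},{t2,t5,t6},{t3,t4,t5}}
  U12={{t2},{t1,t2},{t1,t3},{t1,t6},{t2,t5},{t2,t6},{t1,t2,t5},{t1,t3,t6},{t2,t5,t6}} U13={{t2,t5},{t3,t5},{t4,t5},{t5,t6},{t1,t2,t5},{t2,t5,t6},{t3,t4,t5}} U23={{t1,t5},{t2,t5},{t1,t2,t5},{t2,t5,t6}}
  U123={{t2,t5},{t1,t2,t5},{t2,t5,t6}}
components per intersection:
  U1: {{t2},{t3},{t4},{t6},{t1,t2},{t1,t3},{t1,t6},{t2,t5},{t2,t6},{t3,t4},{t3,t5},{t3,t6},{t4,t5},{t5,t6},{t1,t2,t5},{t1,t3,t6},{t2,t5,t6},{t3,t4,t5}}
  U2: {{t1},{t2},{t1,t2},{t1,t3},{t1,t5},{t1,t6},{t2,t5},{t2,t6},{t1,t2,t5},{t1,t3,t6},{t2,t5,t6}}
  U3: {{t5},{t1,t5},{t2,t5},{t3,t5},{t4,t5},{t5,t6},{t1,t2,t5},{t2,t5,t6},{t3,t4,t5}}
  U12: {{t2},{t1,t2},{t2,t5},{t2,t6},{t1,t2,t5},{t2,t5,t6}} {{t1,t3},{t1,t6},{t1,t3,t6}}
  U13: {{t2,t5},{t5,t6},{t1,t2,t5},{t2,t5,t6}} {{t3,t5},{t4,t5},{t3,t4,t5}}
  U23: {{t1,t5},{t2,t5},{t1,t2,t5},{t2,t5,t6}}
  U123: {{t2,t5},{t1,t2,t5},{t2,t5,t6}}
C dims 3,5,1; δ0: rk 2, SNF 1^2; δ1: rk 1, SNF 1^1
Ȟ^0: (3−2)−0=1 ⇒ Z
Ȟ^1: (5−1)−2=2 ⇒ Z^2
Ȟ^2: (1−0)−1=0 ⇒ 0


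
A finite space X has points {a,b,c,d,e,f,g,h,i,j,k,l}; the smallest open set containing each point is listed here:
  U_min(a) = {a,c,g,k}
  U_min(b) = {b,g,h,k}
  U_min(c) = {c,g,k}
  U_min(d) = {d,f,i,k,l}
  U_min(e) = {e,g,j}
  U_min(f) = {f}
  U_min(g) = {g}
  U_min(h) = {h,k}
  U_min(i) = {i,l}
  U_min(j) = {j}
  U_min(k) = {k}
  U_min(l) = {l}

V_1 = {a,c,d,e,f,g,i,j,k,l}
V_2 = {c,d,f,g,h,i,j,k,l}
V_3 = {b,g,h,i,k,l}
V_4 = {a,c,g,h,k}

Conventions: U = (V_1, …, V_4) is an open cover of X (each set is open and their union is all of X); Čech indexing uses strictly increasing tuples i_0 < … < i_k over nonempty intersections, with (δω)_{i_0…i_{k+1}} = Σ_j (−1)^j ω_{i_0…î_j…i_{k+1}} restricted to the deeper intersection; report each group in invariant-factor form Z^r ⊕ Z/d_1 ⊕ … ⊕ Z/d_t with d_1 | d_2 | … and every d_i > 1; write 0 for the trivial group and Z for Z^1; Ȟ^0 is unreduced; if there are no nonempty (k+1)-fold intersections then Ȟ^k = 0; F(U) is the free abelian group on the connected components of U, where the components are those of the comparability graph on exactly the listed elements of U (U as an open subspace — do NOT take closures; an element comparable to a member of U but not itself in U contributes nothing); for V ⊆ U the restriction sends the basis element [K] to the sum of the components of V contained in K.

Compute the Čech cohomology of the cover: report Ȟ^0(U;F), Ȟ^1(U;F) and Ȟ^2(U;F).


intersection data:
  V12={c,d,f,g,i,j,k,l} V13={g,i,k,l} V14={a,c,g,k} V23={g,h,i,k,l} V24={c,g,h,k} V34={g,h,k}
  V123={g,i,k,l} V124={c,g,k} V134={g,k} V234={g,h,k}
  V1234={g,k}
components per intersection:
  V1: {a,c,d,e,f,g,i,j,k,l}
  V2: {c,d,f,g,h,i,k,l} {j}
  V3: {b,g,h,k} {i,l}
  V4: {a,c,g,h,k}
  V12: {c,d,f,g,i,k,l} {j}
  V13: {g} {i,l} {k}
  V14: {a,c,g,k}
  V23: {g} {h,k} {i,l}
  V24: {c,g,h,k}
  V34: {g} {h,k}
  V123: {g} {i,l} {k}
  V124: {c,g,k}
  V134: {g} {k}
  V234: {g} {h,k}
  V1234: {g} {k}
C dims 6,12,8,2; δ0: rk 5, SNF 1^5; δ1: rk 6, SNF 1^6; δ2: rk 2, SNF 1^2
Ȟ^0 = (6 − 5) − 0 = 1, so Ȟ^0 ≅ Z
Ȟ^1 = (12 − 6) − 5 = 1, so Ȟ^1 ≅ Z
Ȟ^2 = (8 − 2) − 6 = 0, so Ȟ^2 ≅ 0

Ȟ^0(U;F) ≅ Z, Ȟ^1(U;F) ≅ Z, Ȟ^2(U;F) ≅ 0


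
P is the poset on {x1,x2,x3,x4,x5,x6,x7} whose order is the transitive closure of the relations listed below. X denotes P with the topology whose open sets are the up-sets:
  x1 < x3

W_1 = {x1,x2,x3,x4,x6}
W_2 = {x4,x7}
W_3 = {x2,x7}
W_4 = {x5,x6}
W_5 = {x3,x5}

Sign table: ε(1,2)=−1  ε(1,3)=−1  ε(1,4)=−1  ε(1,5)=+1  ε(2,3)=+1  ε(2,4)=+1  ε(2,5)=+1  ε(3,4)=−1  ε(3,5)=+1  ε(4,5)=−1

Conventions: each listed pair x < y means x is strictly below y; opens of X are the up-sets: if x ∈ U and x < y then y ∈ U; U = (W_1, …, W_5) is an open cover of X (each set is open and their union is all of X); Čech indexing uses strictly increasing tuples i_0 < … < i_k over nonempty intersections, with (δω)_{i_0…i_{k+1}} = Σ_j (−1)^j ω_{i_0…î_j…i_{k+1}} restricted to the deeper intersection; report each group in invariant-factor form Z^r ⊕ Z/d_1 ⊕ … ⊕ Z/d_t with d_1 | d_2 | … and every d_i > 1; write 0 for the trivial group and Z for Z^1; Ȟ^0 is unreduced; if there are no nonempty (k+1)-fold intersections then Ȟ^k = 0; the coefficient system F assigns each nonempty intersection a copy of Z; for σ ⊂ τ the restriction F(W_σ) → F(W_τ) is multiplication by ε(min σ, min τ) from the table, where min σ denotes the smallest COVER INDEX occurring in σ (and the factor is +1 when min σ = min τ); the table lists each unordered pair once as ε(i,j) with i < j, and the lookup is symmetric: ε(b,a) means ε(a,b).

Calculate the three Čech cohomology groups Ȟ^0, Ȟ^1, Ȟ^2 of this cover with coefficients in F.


Ȟ^0 ≅ Z,  Ȟ^1 ≅ Z^2,  Ȟ^2 ≅ 0

nonempty intersections:
  W12={x4} W13={x2} W14={x6} W15={x3} W23={x7} W45={x5}
C dims 5,6; δ0: rk 4, SNF 1^4
Ȟ^0: (5−4)−0=1 ⇒ Z
Ȟ^1: (6−0)−4=2 ⇒ Z^2
Ȟ^2: (0−0)−0=0 ⇒ 0


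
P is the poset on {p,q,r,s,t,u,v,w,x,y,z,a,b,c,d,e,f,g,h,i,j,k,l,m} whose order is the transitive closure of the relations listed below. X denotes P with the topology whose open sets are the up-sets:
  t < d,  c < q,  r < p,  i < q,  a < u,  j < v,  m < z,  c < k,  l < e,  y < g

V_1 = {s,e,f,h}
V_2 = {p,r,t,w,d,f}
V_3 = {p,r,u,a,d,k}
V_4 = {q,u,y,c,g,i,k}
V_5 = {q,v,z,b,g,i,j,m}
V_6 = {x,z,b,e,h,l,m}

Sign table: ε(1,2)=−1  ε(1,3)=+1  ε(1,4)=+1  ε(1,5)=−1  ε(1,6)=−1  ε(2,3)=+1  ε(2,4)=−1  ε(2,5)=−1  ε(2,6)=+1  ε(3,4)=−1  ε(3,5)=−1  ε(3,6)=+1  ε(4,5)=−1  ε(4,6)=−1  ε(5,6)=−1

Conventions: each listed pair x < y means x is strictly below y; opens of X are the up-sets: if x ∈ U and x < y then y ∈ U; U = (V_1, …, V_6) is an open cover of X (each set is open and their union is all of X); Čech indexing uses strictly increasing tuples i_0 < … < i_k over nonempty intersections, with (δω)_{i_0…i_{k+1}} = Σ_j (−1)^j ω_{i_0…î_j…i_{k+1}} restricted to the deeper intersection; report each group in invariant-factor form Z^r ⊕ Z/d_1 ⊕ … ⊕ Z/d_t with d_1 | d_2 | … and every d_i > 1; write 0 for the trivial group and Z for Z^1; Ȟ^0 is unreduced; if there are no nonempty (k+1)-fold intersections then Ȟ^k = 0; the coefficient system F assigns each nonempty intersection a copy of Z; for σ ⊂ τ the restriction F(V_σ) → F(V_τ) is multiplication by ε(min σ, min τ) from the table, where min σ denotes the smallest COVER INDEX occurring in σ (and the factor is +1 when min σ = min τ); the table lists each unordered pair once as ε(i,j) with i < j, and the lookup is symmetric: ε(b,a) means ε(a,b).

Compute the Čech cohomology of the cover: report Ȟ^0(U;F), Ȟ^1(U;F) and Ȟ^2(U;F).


intersection data:
  V12={f} V16={e,h} V23={p,r,d} V34={u,k} V45={q,g,i} V56={z,b,m}
C dims 6,6; δ0: rk 6, SNF 1^5·2
Ȟ^0 = (6 − 6) − 0 = 0, so Ȟ^0 ≅ 0
Ȟ^1 = (6 − 0) − 6 = 0 plus torsion [2], so Ȟ^1 ≅ Z/2
Ȟ^2 = (0 − 0) − 0 = 0, so Ȟ^2 ≅ 0

Ȟ^0(U;F) ≅ 0; Ȟ^1(U;F) ≅ Z/2; Ȟ^2(U;F) ≅ 0


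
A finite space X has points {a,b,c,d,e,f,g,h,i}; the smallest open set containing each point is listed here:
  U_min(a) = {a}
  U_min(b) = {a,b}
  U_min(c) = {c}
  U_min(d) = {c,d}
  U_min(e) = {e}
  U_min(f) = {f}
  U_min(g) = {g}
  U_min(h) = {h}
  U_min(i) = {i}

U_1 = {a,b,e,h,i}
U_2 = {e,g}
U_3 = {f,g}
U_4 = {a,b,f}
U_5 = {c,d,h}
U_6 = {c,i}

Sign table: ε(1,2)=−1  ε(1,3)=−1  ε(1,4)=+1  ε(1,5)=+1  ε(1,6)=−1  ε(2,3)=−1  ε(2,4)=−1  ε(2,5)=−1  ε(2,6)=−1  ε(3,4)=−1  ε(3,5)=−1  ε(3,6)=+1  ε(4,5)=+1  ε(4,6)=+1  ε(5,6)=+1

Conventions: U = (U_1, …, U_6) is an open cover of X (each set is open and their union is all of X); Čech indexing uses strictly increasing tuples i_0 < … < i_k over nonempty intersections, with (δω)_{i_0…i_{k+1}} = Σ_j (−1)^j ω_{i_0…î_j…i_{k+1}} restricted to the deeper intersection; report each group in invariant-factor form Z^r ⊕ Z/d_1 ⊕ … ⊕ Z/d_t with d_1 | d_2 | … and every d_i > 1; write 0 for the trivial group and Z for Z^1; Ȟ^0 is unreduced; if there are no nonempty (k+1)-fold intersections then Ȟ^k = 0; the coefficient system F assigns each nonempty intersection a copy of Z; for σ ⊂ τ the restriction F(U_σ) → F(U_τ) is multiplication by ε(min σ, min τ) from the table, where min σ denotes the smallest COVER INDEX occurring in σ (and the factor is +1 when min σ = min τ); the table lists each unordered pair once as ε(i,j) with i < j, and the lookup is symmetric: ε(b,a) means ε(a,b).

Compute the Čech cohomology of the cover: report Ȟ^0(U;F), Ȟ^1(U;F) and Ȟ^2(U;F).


Ȟ^0 ≅ 0, Ȟ^1 ≅ Z ⊕ Z/2 and Ȟ^2 ≅ 0

intersection data:
  U12={e} U14={a,b} U15={h} U16={i} U23={g} U34={f} U56={c}
C dims 6,7; δ0: rk 6, SNF 1^5·2
Ȟ^0 = (6 − 6) − 0 = 0, so Ȟ^0 ≅ 0
Ȟ^1 = (7 − 0) − 6 = 1 plus torsion [2], so Ȟ^1 ≅ Z ⊕ Z/2
Ȟ^2 = (0 − 0) − 0 = 0, so Ȟ^2 ≅ 0


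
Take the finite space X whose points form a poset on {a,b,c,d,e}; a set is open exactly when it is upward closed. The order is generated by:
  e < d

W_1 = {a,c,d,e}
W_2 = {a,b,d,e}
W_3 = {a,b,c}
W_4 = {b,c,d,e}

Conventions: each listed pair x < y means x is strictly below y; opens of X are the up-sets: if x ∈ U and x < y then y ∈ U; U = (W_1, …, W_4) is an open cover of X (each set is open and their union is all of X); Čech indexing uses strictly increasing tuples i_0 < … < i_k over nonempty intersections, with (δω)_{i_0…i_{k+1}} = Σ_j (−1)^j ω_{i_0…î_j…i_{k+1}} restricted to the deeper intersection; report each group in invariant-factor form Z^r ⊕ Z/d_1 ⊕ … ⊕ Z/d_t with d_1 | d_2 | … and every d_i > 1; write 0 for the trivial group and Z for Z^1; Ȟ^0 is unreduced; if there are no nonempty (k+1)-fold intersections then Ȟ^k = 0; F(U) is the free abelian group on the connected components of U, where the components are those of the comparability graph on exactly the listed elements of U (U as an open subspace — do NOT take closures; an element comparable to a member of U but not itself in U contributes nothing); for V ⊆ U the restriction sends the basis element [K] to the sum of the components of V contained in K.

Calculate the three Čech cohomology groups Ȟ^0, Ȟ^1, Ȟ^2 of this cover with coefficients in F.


nonempty intersections:
  W12={a,d,e} W13={a,c} W14={c,d,e} W23={a,b} W24={b,d,e} W34={b,c}
  W123={a} W124={d,e} W134={c} W234={b}
components per intersection:
  W1: {a} {c} {d,e}
  W2: {a} {b} {d,e}
  W3: {a} {b} {c}
  W4: {b} {c} {d,e}
  W12: {a} {d,e}
  W13: {a} {c}
  W14: {c} {d,e}
  W23: {a} {b}
  W24: {b} {d,e}
  W34: {b} {c}
  W123: {a}
  W124: {d,e}
  W134: {c}
  W234: {b}
C dims 12,12,4; δ0: rk 8, SNF 1^8; δ1: rk 4, SNF 1^4
Ȟ^0: (12−8)−0=4 ⇒ Z^4
Ȟ^1: (12−4)−8=0 ⇒ 0
Ȟ^2: (4−0)−4=0 ⇒ 0

Ȟ^0 = Z^4, Ȟ^1 = 0, Ȟ^2 = 0


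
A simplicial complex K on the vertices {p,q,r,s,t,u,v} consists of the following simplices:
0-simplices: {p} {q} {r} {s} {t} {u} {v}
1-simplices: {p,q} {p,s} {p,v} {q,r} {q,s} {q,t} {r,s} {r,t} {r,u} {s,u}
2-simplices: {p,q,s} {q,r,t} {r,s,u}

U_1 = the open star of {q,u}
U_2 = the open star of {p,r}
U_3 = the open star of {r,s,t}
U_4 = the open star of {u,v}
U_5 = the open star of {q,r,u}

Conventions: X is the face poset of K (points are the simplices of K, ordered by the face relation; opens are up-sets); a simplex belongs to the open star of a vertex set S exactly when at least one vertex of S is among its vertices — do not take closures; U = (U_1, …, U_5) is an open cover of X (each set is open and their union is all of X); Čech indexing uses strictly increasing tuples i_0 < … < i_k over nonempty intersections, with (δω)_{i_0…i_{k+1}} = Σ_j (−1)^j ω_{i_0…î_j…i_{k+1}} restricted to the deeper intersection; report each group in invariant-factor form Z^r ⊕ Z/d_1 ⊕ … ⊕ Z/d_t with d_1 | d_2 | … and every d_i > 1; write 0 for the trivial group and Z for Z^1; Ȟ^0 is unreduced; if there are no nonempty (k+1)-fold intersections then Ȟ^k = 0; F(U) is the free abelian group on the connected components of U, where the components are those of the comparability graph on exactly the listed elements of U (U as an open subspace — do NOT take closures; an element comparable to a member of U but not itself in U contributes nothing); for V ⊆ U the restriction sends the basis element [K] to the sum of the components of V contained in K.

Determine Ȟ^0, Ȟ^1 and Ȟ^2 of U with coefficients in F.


Ȟ^0 ≅ Z,  Ȟ^1 ≅ Z,  Ȟ^2 ≅ 0

nerve simplices:
  U1={{q},{u},{p,q},{q,r},{q,s},{q,t},{r,u},{s,u},{p,q,s},{q,r,t},{r,s,u}} U2={{p},{r},{p,q},{p,s},{p,v},{q,r},{r,s},{r,t},{r,u},{p,q,s},{q,r,t},{r,s,u}} U3={{r},{s},{t},{p,s},{q,r},{q,s},{q,t},{r,s},{r,t},{r,u},{s,u},{p,q,s},{q,r,t},{r,s,u}} U4={{u},{v},{p,v},{r,u},{s,u},{r,s,u}} U5={{q},{r},{u},{p,q},{q,r},{q,s},{q,t},{r,s},{r,t},{r,u},{s,u},{p,q,s},{q,r,t},{r,s,u}}
  U12={{p,q},{q,r},{r,u},{p,q,s},{q,r,t},{r,s,u}} U13={{q,r},{q,s},{q,t},{r,u},{s,u},{p,q,s},{q,r,t},{r,s,u}} U14={{u},{r,u},{s,u},{r,s,u}} U15={{q},{u},{p,q},{q,r},{q,s},{q,t},{r,u},{s,u},{p,q,s},{q,r,t},{r,s,u}} U23={{r},{p,s},{q,r},{r,s},{r,t},{r,u},{p,q,s},{q,r,t},{r,s,u}} U24={{p,v},{r,u},{r,s,u}} U25={{r},{p,q},{q,r},{r,s},{r,t},{r,u},{p,q,s},{q,r,t},{r,s,u}} U34={{r,u},{s,u},{r,s,u}} U35={{r},{q,r},{q,s},{q,t},{r,s},{r,t},{r,u},{s,u},{p,q,s},{q,r,t},{r,s,u}} U45={{u},{r,u},{s,u},{r,s,u}}
  U123={{q,r},{r,u},{p,q,s},{q,r,t},{r,s,u}} U124={{r,u},{r,s,u}} U125={{p,q},{q,r},{r,u},{p,q,s},{q,r,t},{r,s,u}} U134={{r,u},{s,u},{r,s,u}} U135={{q,r},{q,s},{q,t},{r,u},{s,u},{p,q,s},{q,r,t},{r,s,u}} U145={{u},{r,u},{s,u},{r,s,u}} U234={{r,u},{r,s,u}} U235={{r},{q,r},{r,s},{r,t},{r,u},{p,q,s},{q,r,t},{r,s,u}} U245={{r,u},{r,s,u}} U345={{r,u},{s,u},{r,s,u}}
  U1234={{r,u},{r,s,u}} U1235={{q,r},{r,u},{p,q,s},{q,r,t},{r,s,u}} U1245={{r,u},{r,s,u}} U1345={{r,u},{s,u},{r,s,u}} U2345={{r,u},{r,s,u}}
  U12345={{r,u},{r,s,u}}
components per intersection:
  U1: {{q},{p,q},{q,r},{q,s},{q,t},{p,q,s},{q,r,t}} {{u},{r,u},{s,u},{r,s,u}}
  U2: {{p},{p,q},{p,s},{p,v},{p,q,s}} {{r},{q,r},{r,s},{r,t},{r,u},{q,r,t},{r,s,u}}
  U3: {{r},{s},{t},{p,s},{q,r},{q,s},{q,t},{r,s},{r,t},{r,u},{s,u},{p,q,s},{q,r,t},{r,s,u}}
  U4: {{u},{r,u},{s,u},{r,s,u}} {{v},{p,v}}
  U5: {{q},{r},{u},{p,q},{q,r},{q,s},{q,t},{r,s},{r,t},{r,u},{s,u},{p,q,s},{q,r,t},{r,s,u}}
  U12: {{p,q},{p,q,s}} {{q,r},{q,r,t}} {{r,u},{r,s,u}}
  U13: {{q,r},{q,t},{q,r,t}} {{q,s},{p,q,s}} {{r,u},{s,u},{r,s,u}}
  U14: {{u},{r,u},{s,u},{r,s,u}}
  U15: {{q},{p,q},{q,r},{q,s},{q,t},{p,q,s},{q,r,t}} {{u},{r,u},{s,u},{r,s,u}}
  U23: {{r},{q,r},{r,s},{r,t},{r,u},{q,r,t},{r,s,u}} {{p,s},{p,q,s}}
  U24: {{p,v}} {{r,u},{r,s,u}}
  U25: {{r},{q,r},{r,s},{r,t},{r,u},{q,r,t},{r,s,u}} {{p,q},{p,q,s}}
  U34: {{r,u},{s,u},{r,s,u}}
  U35: {{r},{q,r},{q,t},{r,s},{r,t},{r,u},{s,u},{q,r,t},{r,s,u}} {{q,s},{p,q,s}}
  U45: {{u},{r,u},{s,u},{r,s,u}}
  U123: {{q,r},{q,r,t}} {{r,u},{r,s,u}} {{p,q,s}}
  U124: {{r,u},{r,s,u}}
  U125: {{p,q},{p,q,s}} {{q,r},{q,r,t}} {{r,u},{r,s,u}}
  U134: {{r,u},{s,u},{r,s,u}}
  U135: {{q,r},{q,t},{q,r,t}} {{q,s},{p,q,s}} {{r,u},{s,u},{r,s,u}}
  U145: {{u},{r,u},{s,u},{r,s,u}}
  U234: {{r,u},{r,s,u}}
  U235: {{r},{q,r},{r,s},{r,t},{r,u},{q,r,t},{r,s,u}} {{p,q,s}}
  U245: {{r,u},{r,s,u}}
  U345: {{r,u},{s,u},{r,s,u}}
  U1234: {{r,u},{r,s,u}}
  U1235: {{q,r},{q,r,t}} {{r,u},{r,s,u}} {{p,q,s}}
  U1245: {{r,u},{r,s,u}}
  U1345: {{r,u},{s,u},{r,s,u}}
  U2345: {{r,u},{r,s,u}}
  U12345: {{r,u},{r,s,u}}
C dims 8,19,17,7; δ0: rk 7, SNF 1^7; δ1: rk 11, SNF 1^11; δ2: rk 6, SNF 1^6
degree 0: 8−7−0 = 1 → Ȟ^0 ≅ Z
degree 1: 19−11−7 = 1 → Ȟ^1 ≅ Z
degree 2: 17−6−11 = 0 → Ȟ^2 ≅ 0


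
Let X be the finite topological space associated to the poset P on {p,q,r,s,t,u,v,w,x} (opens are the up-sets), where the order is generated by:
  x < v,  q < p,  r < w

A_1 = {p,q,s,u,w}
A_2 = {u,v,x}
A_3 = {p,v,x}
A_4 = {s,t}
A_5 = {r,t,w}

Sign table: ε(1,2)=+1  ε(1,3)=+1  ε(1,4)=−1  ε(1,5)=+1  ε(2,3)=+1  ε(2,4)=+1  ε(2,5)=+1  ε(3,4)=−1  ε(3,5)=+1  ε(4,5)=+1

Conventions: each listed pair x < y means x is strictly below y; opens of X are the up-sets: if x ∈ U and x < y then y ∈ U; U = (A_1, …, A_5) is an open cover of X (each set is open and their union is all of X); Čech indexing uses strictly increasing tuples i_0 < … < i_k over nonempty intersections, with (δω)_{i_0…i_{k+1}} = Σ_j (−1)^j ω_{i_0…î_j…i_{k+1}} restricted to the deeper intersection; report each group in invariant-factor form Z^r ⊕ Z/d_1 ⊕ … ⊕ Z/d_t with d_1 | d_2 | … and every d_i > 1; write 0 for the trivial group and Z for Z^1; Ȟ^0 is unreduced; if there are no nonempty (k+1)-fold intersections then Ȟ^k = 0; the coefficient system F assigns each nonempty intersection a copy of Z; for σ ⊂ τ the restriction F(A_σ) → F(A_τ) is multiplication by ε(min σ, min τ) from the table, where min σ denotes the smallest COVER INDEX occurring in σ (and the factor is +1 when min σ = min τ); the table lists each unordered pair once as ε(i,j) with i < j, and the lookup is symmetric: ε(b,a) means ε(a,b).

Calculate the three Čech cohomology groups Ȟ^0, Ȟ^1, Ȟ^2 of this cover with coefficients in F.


Ȟ^0(U;F) ≅ 0, Ȟ^1(U;F) ≅ Z ⊕ Z/2 and Ȟ^2(U;F) ≅ 0

nonempty overlaps:
  A12={u} A13={p} A14={s} A15={w} A23={v,x} A45={t}
C dims 5,6; δ0: rk 5, SNF 1^4·2
degree 0: 5−5−0 = 0 → Ȟ^0 ≅ 0
degree 1: 6−0−5 = 1 plus torsion [2] → Ȟ^1 ≅ Z ⊕ Z/2
degree 2: 0−0−0 = 0 → Ȟ^2 ≅ 0


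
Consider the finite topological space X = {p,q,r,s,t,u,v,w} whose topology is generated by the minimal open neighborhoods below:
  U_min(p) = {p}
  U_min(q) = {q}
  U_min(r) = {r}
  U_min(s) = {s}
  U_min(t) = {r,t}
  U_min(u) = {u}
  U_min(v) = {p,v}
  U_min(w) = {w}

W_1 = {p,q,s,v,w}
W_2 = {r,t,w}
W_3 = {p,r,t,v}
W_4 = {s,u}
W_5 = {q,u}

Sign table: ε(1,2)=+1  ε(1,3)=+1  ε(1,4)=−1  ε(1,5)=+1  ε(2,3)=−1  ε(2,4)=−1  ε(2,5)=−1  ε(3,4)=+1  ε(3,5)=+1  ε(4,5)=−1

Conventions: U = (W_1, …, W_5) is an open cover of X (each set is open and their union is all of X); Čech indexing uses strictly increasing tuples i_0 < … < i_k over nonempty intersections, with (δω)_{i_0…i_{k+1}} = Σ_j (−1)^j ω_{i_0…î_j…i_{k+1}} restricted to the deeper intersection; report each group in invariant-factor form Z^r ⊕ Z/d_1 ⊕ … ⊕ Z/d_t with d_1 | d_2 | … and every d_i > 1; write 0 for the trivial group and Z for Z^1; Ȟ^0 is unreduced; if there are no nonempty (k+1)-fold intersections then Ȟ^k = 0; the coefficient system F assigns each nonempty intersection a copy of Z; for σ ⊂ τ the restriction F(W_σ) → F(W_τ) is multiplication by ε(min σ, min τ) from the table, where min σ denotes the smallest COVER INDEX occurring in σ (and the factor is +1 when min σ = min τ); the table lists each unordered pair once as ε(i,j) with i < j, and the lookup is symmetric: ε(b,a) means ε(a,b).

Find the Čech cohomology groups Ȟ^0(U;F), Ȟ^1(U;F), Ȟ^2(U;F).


nerve of the cover:
  W12={w} W13={p,v} W14={s} W15={q} W23={r,t} W45={u}
C dims 5,6; δ0: rk 5, SNF 1^4·2
Ȟ^0 = (5 − 5) − 0 = 0, so Ȟ^0 ≅ 0
Ȟ^1 = (6 − 0) − 5 = 1 plus torsion [2], so Ȟ^1 ≅ Z ⊕ Z/2
Ȟ^2 = (0 − 0) − 0 = 0, so Ȟ^2 ≅ 0

Ȟ^0 ≅ 0; Ȟ^1 ≅ Z ⊕ Z/2; Ȟ^2 ≅ 0


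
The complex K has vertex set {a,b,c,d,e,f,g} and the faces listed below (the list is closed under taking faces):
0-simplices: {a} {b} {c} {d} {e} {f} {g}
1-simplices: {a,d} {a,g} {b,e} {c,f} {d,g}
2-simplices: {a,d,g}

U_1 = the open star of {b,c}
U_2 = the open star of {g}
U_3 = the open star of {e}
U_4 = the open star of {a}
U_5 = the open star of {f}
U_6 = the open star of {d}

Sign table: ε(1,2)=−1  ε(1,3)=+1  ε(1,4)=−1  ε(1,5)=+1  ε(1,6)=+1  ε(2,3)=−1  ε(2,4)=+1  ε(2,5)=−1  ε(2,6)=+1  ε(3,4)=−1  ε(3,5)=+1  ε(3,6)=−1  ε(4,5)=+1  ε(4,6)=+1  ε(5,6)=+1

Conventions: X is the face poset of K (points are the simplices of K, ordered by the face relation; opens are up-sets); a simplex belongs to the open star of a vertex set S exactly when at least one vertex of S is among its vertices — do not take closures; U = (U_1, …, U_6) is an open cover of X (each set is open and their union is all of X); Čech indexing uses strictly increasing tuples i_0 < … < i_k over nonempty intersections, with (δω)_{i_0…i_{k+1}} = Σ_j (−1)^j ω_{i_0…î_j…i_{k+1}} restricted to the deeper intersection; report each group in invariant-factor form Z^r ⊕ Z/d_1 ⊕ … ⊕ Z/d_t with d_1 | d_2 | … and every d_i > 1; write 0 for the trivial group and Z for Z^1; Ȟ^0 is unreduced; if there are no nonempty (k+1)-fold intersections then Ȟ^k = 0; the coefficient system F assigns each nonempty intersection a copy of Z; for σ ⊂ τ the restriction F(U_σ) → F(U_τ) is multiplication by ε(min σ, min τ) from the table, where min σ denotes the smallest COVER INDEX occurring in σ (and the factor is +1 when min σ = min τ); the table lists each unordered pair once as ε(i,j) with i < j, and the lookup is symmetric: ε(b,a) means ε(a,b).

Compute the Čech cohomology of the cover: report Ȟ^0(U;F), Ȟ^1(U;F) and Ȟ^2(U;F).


nerve simplices:
  U1={{b},{c},{b,e},{c,f}} U2={{g},{a,g},{d,g},{a,d,g}} U3={{e},{b,e}} U4={{a},{a,d},{a,g},{a,d,g}} U5={{f},{c,f}} U6={{d},{a,d},{d,g},{a,d,g}}
  U13={{b,e}} U15={{c,f}} U24={{a,g},{a,d,g}} U26={{d,g},{a,d,g}} U46={{a,d},{a,d,g}}
  U246={{a,d,g}}
C dims 6,5,1; δ0: rk 4, SNF 1^4; δ1: rk 1, SNF 1^1
degree 0: 6−4−0 = 2 → Ȟ^0 ≅ Z^2
degree 1: 5−1−4 = 0 → Ȟ^1 ≅ 0
degree 2: 1−0−1 = 0 → Ȟ^2 ≅ 0

Ȟ^0(U;F) ≅ Z^2, Ȟ^1(U;F) ≅ 0, Ȟ^2(U;F) ≅ 0


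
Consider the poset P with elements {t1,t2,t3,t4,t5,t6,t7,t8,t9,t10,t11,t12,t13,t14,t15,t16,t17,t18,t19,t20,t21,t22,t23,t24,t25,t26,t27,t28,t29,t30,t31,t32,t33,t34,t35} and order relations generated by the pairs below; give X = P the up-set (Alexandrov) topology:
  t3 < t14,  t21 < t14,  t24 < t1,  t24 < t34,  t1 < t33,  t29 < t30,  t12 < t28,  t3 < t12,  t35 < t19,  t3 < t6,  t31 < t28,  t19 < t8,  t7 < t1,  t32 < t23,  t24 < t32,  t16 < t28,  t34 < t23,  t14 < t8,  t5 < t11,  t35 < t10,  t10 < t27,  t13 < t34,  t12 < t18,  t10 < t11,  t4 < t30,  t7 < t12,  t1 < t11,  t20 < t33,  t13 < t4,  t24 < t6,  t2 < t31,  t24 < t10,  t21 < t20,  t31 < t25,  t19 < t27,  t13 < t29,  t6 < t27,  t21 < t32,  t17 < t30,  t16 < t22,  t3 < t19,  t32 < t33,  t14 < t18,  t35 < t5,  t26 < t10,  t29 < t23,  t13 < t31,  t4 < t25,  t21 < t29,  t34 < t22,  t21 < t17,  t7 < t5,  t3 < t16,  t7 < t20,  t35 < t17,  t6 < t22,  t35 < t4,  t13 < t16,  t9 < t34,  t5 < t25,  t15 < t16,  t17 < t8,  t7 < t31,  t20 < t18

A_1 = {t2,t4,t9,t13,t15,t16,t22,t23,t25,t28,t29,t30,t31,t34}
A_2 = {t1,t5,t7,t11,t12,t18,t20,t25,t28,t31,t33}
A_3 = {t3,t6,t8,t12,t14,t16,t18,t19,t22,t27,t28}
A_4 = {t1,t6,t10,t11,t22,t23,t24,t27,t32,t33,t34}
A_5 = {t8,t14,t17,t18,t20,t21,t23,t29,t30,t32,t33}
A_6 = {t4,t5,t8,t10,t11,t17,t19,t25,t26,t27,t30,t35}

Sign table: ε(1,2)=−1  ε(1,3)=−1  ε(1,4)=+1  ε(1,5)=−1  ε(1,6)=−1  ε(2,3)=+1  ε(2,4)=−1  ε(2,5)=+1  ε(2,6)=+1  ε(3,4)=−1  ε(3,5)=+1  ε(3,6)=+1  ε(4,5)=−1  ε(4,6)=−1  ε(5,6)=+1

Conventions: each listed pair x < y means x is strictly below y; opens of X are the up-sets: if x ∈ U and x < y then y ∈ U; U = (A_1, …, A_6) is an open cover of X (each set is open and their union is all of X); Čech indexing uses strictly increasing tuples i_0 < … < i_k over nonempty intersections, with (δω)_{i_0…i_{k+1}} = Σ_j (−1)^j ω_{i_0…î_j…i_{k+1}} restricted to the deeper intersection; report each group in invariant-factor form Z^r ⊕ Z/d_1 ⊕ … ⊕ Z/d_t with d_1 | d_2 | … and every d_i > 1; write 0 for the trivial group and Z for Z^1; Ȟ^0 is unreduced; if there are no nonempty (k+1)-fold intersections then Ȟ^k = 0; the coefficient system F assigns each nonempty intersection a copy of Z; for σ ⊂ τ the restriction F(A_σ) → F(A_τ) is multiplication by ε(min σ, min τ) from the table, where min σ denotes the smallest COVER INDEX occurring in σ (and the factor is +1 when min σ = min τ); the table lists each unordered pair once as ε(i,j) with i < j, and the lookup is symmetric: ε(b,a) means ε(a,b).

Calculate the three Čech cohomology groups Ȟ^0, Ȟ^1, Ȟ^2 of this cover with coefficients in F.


Ȟ^0(U;F) ≅ Z; Ȟ^1(U;F) ≅ 0; Ȟ^2(U;F) ≅ Z/2

intersection data:
  A12={t25,t28,t31} A13={t16,t22,t28} A14={t22,t23,t34} A15={t23,t29,t30} A16={t4,t25,t30} A23={t12,t18,t28} A24={t1,t11,t33} A25={t18,t20,t33} A26={t5,t11,t25} A34={t6,t22,t27} A35={t8,t14,t18} A36={t8,t19,t27} A45={t23,t32,t33} A46={t10,t11,t27} A56={t8,t17,t30}
  A123={t28} A126={t25} A134={t22} A145={t23} A156={t30} A235={t18} A245={t33} A246={t11} A346={t27} A356={t8}
C dims 6,15,10; δ0: rk 5, SNF 1^5; δ1: rk 10, SNF 1^9·2
Ȟ^0 = (6 − 5) − 0 = 1, so Ȟ^0 ≅ Z
Ȟ^1 = (15 − 10) − 5 = 0, so Ȟ^1 ≅ 0
Ȟ^2 = (10 − 0) − 10 = 0 plus torsion [2], so Ȟ^2 ≅ Z/2


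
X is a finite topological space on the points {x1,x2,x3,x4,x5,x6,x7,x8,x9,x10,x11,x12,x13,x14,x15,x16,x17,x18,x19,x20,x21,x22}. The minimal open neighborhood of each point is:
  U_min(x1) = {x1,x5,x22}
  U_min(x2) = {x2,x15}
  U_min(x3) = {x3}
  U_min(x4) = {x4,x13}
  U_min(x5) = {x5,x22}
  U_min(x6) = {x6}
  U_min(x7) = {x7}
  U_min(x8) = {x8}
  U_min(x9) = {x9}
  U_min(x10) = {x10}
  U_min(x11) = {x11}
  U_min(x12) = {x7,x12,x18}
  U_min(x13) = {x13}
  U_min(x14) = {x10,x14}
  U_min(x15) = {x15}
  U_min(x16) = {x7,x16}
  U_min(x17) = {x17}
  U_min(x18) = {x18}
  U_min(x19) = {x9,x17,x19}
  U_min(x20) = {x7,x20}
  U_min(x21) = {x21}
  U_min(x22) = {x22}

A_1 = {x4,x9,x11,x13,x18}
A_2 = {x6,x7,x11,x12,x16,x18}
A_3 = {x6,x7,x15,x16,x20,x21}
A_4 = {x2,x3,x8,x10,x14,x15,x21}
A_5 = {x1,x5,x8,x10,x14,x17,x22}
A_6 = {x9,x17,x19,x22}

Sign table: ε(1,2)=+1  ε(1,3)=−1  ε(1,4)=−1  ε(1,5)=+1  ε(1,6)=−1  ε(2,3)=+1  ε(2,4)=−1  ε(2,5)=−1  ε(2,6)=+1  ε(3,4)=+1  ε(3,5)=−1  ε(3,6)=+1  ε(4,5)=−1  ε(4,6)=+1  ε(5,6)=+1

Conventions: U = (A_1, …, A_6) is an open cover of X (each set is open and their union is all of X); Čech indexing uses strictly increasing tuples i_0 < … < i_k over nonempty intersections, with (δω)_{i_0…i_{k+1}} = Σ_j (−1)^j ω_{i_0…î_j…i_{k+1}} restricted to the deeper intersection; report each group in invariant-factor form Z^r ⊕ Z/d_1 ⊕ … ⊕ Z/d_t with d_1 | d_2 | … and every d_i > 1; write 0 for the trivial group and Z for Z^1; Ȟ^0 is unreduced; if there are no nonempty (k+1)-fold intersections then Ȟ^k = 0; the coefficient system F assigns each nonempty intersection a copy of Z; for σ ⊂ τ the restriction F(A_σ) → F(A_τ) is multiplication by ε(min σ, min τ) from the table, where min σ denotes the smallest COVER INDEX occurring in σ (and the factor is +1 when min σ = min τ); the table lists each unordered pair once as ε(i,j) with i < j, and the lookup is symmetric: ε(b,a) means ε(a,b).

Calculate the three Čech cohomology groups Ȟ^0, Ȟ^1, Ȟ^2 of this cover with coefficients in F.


Ȟ^0 = Z, Ȟ^1 = Z and Ȟ^2 = 0

intersection data:
  A12={x11,x18} A16={x9} A23={x6,x7,x16} A34={x15,x21} A45={x8,x10,x14} A56={x17,x22}
C dims 6,6; δ0: rk 5, SNF 1^5
Ȟ^0 = (6 − 5) − 0 = 1, so Ȟ^0 ≅ Z
Ȟ^1 = (6 − 0) − 5 = 1, so Ȟ^1 ≅ Z
Ȟ^2 = (0 − 0) − 0 = 0, so Ȟ^2 ≅ 0


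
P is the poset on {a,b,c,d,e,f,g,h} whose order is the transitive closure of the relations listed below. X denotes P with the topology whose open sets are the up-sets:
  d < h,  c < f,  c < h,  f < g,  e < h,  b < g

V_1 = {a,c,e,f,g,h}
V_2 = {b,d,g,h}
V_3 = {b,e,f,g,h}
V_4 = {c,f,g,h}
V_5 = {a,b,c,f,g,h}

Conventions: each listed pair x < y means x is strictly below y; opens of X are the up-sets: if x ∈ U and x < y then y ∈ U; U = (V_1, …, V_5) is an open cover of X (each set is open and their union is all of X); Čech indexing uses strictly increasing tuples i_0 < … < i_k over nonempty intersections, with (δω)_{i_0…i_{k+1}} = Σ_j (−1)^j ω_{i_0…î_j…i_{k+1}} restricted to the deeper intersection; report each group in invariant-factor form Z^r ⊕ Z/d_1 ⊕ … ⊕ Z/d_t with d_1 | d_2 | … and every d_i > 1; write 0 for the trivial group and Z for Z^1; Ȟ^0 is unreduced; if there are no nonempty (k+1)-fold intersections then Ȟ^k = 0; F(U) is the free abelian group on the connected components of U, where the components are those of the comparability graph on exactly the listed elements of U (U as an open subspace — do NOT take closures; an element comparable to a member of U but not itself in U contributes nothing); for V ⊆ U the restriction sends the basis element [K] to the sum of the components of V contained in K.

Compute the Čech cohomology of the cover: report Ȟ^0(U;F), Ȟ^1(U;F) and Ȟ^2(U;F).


nerve of the cover:
  V12={g,h} V13={e,f,g,h} V14={c,f,g,h} V15={a,c,f,g,h} V23={b,g,h} V24={g,h} V25={b,g,h} V34={f,g,h} V35={b,f,g,h} V45={c,f,g,h}
  V123={g,h} V124={g,h} V125={g,h} V134={f,g,h} V135={f,g,h} V145={c,f,g,h} V234={g,h} V235={b,g,h} V245={g,h} V345={f,g,h}
  V1234={g,h} V1235={g,h} V1245={g,h} V1345={f,g,h} V2345={g,h}
  V12345={g,h}
components per intersection:
  V1: {a} {c,e,f,g,h}
  V2: {b,g} {d,h}
  V3: {b,f,g} {e,h}
  V4: {c,f,g,h}
  V5: {a} {b,c,f,g,h}
  V12: {g} {h}
  V13: {e,h} {f,g}
  V14: {c,f,g,h}
  V15: {a} {c,f,g,h}
  V23: {b,g} {h}
  V24: {g} {h}
  V25: {b,g} {h}
  V34: {f,g} {h}
  V35: {b,f,g} {h}
  V45: {c,f,g,h}
  V123: {g} {h}
  V124: {g} {h}
  V125: {g} {h}
  V134: {f,g} {h}
  V135: {f,g} {h}
  V145: {c,f,g,h}
  V234: {g} {h}
  V235: {b,g} {h}
  V245: {g} {h}
  V345: {f,g} {h}
  V1234: {g} {h}
  V1235: {g} {h}
  V1245: {g} {h}
  V1345: {f,g} {h}
  V2345: {g} {h}
  V12345: {g} {h}
C dims 9,18,19,10; δ0: rk 7, SNF 1^7; δ1: rk 11, SNF 1^11; δ2: rk 8, SNF 1^8
Ȟ^0 = (9 − 7) − 0 = 2, so Ȟ^0 ≅ Z^2
Ȟ^1 = (18 − 11) − 7 = 0, so Ȟ^1 ≅ 0
Ȟ^2 = (19 − 8) − 11 = 0, so Ȟ^2 ≅ 0

Ȟ^0 = Z^2,  Ȟ^1 = 0,  Ȟ^2 = 0


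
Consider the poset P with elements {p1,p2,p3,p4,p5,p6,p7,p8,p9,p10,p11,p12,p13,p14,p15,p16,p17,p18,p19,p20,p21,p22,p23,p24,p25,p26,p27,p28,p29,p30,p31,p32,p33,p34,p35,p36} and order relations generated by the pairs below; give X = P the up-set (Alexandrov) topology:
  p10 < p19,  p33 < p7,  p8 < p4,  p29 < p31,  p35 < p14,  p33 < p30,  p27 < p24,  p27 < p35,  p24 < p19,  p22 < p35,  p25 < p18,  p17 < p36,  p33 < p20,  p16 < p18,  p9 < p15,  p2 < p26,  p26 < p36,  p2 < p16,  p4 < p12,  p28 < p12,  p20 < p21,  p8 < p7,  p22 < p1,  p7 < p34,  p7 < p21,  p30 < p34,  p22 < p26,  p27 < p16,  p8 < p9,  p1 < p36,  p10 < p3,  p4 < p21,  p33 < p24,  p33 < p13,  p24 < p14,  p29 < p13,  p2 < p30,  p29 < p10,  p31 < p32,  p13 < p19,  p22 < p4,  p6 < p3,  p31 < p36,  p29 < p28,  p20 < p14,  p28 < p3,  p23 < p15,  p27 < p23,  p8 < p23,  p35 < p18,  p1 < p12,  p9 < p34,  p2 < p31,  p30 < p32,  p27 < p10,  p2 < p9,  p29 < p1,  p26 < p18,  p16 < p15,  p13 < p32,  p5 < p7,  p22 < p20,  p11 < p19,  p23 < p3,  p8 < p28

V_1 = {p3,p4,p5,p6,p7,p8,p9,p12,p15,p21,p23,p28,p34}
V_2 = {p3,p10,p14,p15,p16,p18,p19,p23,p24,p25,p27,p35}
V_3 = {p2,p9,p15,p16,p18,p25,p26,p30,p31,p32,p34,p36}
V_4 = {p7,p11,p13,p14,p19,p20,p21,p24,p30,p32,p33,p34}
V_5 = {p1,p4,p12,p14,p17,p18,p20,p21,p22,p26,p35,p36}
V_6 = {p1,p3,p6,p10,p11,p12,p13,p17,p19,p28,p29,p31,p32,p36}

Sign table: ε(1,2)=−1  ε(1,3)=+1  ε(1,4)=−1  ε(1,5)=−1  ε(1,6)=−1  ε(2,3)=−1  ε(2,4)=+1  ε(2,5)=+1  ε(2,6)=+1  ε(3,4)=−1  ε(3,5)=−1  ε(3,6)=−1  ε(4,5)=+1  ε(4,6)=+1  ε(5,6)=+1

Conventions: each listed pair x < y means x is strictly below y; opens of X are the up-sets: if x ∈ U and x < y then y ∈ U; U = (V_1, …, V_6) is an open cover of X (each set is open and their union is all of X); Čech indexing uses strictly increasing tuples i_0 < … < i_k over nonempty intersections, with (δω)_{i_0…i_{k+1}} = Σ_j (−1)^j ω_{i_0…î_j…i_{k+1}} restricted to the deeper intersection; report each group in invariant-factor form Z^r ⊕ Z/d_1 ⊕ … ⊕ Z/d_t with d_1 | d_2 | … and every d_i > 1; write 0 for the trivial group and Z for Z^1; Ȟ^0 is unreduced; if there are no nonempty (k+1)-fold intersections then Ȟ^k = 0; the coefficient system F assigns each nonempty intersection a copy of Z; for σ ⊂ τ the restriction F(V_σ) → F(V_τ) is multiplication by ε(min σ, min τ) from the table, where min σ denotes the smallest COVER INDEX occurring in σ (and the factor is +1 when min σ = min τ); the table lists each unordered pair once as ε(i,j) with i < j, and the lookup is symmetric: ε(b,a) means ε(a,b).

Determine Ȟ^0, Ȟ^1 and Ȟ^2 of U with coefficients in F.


Ȟ^0(U;F) ≅ Z, Ȟ^1(U;F) ≅ 0 and Ȟ^2(U;F) ≅ Z/2

nerve of the cover:
  V12={p3,p15,p23} V13={p9,p15,p34} V14={p7,p21,p34} V15={p4,p12,p21} V16={p3,p6,p12,p28} V23={p15,p16,p18,p25} V24={p14,p19,p24} V25={p14,p18,p35} V26={p3,p10,p19} V34={p30,p32,p34} V35={p18,p26,p36} V36={p31,p32,p36} V45={p14,p20,p21} V46={p11,p13,p19,p32} V56={p1,p12,p17,p36}
  V123={p15} V126={p3} V134={p34} V145={p21} V156={p12} V235={p18} V245={p14} V246={p19} V346={p32} V356={p36}
C dims 6,15,10; δ0: rk 5, SNF 1^5; δ1: rk 10, SNF 1^9·2
Ȟ^0 = (6 − 5) − 0 = 1, so Ȟ^0 ≅ Z
Ȟ^1 = (15 − 10) − 5 = 0, so Ȟ^1 ≅ 0
Ȟ^2 = (10 − 0) − 10 = 0 plus torsion [2], so Ȟ^2 ≅ Z/2


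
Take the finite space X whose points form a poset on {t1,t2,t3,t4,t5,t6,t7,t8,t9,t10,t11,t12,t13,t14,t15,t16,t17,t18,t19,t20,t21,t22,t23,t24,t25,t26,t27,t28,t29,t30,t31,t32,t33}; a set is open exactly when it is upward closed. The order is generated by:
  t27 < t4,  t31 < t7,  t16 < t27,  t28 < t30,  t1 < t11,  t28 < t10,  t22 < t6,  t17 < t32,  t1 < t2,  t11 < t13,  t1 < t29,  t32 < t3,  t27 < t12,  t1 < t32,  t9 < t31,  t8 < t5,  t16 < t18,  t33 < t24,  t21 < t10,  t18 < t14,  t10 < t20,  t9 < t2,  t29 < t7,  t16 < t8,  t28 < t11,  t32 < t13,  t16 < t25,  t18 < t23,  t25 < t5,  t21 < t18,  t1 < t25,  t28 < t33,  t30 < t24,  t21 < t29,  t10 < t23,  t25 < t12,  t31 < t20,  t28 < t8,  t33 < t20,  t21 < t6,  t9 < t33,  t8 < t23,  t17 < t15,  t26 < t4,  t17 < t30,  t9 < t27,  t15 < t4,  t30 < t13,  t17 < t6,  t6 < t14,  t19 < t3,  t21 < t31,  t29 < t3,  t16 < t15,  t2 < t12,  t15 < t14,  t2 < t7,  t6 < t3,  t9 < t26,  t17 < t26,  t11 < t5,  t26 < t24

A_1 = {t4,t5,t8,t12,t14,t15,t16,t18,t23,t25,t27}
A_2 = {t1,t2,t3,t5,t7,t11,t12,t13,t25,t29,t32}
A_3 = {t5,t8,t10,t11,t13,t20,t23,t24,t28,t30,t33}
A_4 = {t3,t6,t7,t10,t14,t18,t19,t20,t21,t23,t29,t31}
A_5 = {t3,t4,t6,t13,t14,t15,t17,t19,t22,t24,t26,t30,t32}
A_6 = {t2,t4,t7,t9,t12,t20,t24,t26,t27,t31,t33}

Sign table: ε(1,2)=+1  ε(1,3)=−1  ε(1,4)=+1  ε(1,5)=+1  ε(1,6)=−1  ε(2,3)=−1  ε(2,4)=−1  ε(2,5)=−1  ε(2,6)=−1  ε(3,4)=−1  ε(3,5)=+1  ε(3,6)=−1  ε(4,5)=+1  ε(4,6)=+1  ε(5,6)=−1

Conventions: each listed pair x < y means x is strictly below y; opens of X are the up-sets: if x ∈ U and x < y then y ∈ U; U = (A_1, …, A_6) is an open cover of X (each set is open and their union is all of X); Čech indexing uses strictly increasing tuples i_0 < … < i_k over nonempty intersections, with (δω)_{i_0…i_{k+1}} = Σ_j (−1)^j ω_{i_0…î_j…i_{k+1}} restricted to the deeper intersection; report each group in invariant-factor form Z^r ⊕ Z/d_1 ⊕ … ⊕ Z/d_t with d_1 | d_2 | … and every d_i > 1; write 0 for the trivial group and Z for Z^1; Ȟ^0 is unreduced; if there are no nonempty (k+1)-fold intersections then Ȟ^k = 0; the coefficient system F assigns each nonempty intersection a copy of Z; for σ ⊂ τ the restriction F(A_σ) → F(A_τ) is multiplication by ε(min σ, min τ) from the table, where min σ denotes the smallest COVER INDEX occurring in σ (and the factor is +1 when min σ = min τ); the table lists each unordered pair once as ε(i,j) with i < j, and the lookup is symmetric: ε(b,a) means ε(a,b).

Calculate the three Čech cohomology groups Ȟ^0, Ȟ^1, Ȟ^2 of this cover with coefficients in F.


cover nerve:
  A12={t5,t12,t25} A13={t5,t8,t23} A14={t14,t18,t23} A15={t4,t14,t15} A16={t4,t12,t27} A23={t5,t11,t13} A24={t3,t7,t29} A25={t3,t13,t32} A26={t2,t7,t12} A34={t10,t20,t23} A35={t13,t24,t30} A36={t20,t24,t33} A45={t3,t6,t14,t19} A46={t7,t20,t31} A56={t4,t24,t26}
  A123={t5} A126={t12} A134={t23} A145={t14} A156={t4} A235={t13} A245={t3} A246={t7} A346={t20} A356={t24}
C dims 6,15,10; δ0: rk 6, SNF 1^5·2; δ1: rk 9, SNF 1^9
Ȟ^0: (6−6)−0=0 ⇒ 0
Ȟ^1: (15−9)−6=0 plus torsion [2] ⇒ Z/2
Ȟ^2: (10−0)−9=1 ⇒ Z

Ȟ^0(U;F) ≅ 0, Ȟ^1(U;F) ≅ Z/2 and Ȟ^2(U;F) ≅ Z


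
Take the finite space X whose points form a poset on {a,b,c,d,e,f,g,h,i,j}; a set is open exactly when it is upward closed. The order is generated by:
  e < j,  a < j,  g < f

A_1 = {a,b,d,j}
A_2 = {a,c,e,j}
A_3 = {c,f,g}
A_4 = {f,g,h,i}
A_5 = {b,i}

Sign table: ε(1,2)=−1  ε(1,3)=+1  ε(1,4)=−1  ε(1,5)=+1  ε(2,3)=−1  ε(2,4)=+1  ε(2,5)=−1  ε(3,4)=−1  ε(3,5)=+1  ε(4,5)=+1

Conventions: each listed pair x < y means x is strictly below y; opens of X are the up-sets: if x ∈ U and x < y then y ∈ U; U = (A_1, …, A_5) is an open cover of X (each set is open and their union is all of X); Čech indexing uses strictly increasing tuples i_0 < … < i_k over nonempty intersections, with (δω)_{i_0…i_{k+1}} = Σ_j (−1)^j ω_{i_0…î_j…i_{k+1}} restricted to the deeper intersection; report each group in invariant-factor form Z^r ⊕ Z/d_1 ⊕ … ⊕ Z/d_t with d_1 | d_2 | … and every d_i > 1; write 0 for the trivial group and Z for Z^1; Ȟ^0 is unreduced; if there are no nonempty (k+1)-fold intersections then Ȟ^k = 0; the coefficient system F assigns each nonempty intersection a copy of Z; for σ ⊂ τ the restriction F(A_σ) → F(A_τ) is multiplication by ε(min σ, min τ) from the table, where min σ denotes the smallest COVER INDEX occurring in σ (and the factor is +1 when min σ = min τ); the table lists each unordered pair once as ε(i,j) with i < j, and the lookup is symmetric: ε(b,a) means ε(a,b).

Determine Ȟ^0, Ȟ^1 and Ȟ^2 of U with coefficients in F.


nonempty intersections:
  A12={a,j} A15={b} A23={c} A34={f,g} A45={i}
C dims 5,5; δ0: rk 5, SNF 1^4·2
Ȟ^0: (5−5)−0=0 ⇒ 0
Ȟ^1: (5−0)−5=0 plus torsion [2] ⇒ Z/2
Ȟ^2: (0−0)−0=0 ⇒ 0

Ȟ^0(U;F) ≅ 0; Ȟ^1(U;F) ≅ Z/2; Ȟ^2(U;F) ≅ 0


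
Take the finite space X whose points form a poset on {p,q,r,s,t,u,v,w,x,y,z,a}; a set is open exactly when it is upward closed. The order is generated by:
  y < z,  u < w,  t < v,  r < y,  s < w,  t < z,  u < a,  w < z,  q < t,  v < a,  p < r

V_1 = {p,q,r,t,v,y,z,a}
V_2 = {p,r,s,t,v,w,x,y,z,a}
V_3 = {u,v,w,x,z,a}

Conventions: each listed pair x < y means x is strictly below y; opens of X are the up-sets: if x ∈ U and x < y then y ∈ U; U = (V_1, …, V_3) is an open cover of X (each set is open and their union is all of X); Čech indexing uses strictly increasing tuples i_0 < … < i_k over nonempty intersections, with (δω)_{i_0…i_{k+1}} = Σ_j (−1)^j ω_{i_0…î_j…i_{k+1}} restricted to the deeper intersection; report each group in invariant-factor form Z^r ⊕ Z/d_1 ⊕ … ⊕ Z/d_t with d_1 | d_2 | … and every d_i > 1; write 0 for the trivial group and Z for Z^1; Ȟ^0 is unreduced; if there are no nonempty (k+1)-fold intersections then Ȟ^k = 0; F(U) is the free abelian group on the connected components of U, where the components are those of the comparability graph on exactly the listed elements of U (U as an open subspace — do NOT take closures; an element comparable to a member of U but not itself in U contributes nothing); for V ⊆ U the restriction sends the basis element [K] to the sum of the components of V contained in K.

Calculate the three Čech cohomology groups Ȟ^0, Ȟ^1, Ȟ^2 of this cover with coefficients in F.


Ȟ^0 ≅ Z^2, Ȟ^1 ≅ Z, Ȟ^2 ≅ 0

nerve simplices:
  V12={p,r,t,v,y,z,a} V13={v,z,a} V23={v,w,x,z,a}
  V123={v,z,a}
components per intersection:
  V1: {p,q,r,t,v,y,z,a}
  V2: {p,r,s,t,v,w,y,z,a} {x}
  V3: {u,v,w,z,a} {x}
  V12: {p,r,t,v,y,z,a}
  V13: {v,a} {z}
  V23: {v,a} {w,z} {x}
  V123: {v,a} {z}
C dims 5,6,2; δ0: rk 3, SNF 1^3; δ1: rk 2, SNF 1^2
degree 0: 5−3−0 = 2 → Ȟ^0 ≅ Z^2
degree 1: 6−2−3 = 1 → Ȟ^1 ≅ Z
degree 2: 2−0−2 = 0 → Ȟ^2 ≅ 0
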